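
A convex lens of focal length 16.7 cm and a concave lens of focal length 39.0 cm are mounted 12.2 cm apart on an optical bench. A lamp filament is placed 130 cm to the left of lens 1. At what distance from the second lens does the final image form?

8.47 cm

Lens 1: 1/d_i1 = 1/f₁ − 1/d_o1 = 1/(16.7) − 1/(130) = 0.05219, so d_i1 = 19.16 cm.
The intermediate image is 19.16 cm to the right of lens 1, which lies 6.960 cm to the right of lens 2 — a virtual object — so d_o2 = −6.960 cm.
Lens 2 is diverging, so f₂ = −39.0 cm.
Lens 2: 1/d_i2 = 1/f₂ − 1/d_o2 = 1/(-39.0) − 1/(-6.960) = 0.1180, so d_i2 = 8.47 cm.
The final image is real, 8.47 cm to the right of lens 2 (overall magnification ≈ -0.18).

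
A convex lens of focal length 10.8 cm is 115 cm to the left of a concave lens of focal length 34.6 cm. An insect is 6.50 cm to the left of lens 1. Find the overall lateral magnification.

Lens 1: 1/d_i1 = 1/(10.8) − 1/(6.50) = -0.06125, so d_i1 = -16.33 cm; m₁ = −d_i1/d_o1 = +2.512.
d_o2 = 115 − (-16.33) = 131.3 cm.
f₂ = −34.6 cm (diverging).
Lens 2: 1/d_i2 = 1/(-34.6) − 1/(131.3) = -0.03652, so d_i2 = -27.38 cm; m₂ = −d_i2/d_o2 = +0.2086.
m = m₁·m₂ = (+2.512)(+0.2086) = +0.524.

m = +0.524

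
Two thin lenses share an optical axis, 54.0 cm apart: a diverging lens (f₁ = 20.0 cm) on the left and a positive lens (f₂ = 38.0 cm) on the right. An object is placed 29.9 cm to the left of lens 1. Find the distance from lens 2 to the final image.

Lens 1 is diverging, so f₁ = −20.0 cm.
Lens 1: 1/d_i1 = 1/f₁ − 1/d_o1 = 1/(-20.0) − 1/(29.9) = -0.08344, so d_i1 = -11.98 cm.
The intermediate image is 11.98 cm to the left of lens 1 (virtual), which is 54.0 − (-11.98) = 65.98 cm to the left of lens 2, so d_o2 = +65.98 cm.
Lens 2: 1/d_i2 = 1/f₂ − 1/d_o2 = 1/(38.0) − 1/(65.98) = 0.01116, so d_i2 = 89.6 cm.
The final image is real, 89.6 cm to the right of lens 2 (overall magnification ≈ -0.54).

89.6 cm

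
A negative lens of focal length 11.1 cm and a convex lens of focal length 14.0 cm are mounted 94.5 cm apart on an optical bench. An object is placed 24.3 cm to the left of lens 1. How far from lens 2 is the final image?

16.2 cm

Lens 1 is diverging, so f₁ = −11.1 cm.
Lens 1: 1/d_i1 = 1/f₁ − 1/d_o1 = 1/(-11.1) − 1/(24.3) = -0.1312, so d_i1 = -7.619 cm.
The intermediate image is 7.619 cm to the left of lens 1 (virtual), which is 94.5 − (-7.619) = 102.1 cm to the left of lens 2, so d_o2 = +102.1 cm.
Lens 2: 1/d_i2 = 1/f₂ − 1/d_o2 = 1/(14.0) − 1/(102.1) = 0.06163, so d_i2 = 16.2 cm.
The final image is real, 16.2 cm to the right of lens 2 (overall magnification ≈ -0.050).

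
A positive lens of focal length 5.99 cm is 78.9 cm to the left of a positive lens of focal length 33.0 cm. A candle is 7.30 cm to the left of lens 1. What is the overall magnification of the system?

m = +12.1

Lens 1: 1/d_i1 = 1/(5.99) − 1/(7.30) = 0.02996, so d_i1 = 33.38 cm; m₁ = −d_i1/d_o1 = -4.573.
d_o2 = 78.9 − (33.38) = 45.52 cm.
Lens 2: 1/d_i2 = 1/(33.0) − 1/(45.52) = 0.008335, so d_i2 = 120.0 cm; m₂ = −d_i2/d_o2 = -2.636.
m = m₁·m₂ = (-4.573)(-2.636) = +12.1.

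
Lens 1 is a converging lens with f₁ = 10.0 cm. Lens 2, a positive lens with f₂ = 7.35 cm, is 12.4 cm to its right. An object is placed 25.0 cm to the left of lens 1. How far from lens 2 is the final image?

2.70 cm

Lens 1: 1/d_i1 = 1/f₁ − 1/d_o1 = 1/(10.0) − 1/(25.0) = 0.06000, so d_i1 = 16.67 cm.
The intermediate image is 16.67 cm to the right of lens 1, which lies 4.270 cm to the right of lens 2 — a virtual object — so d_o2 = −4.270 cm.
Lens 2: 1/d_i2 = 1/f₂ − 1/d_o2 = 1/(7.35) − 1/(-4.270) = 0.3702, so d_i2 = 2.70 cm.
The final image is real, 2.70 cm to the right of lens 2 (overall magnification ≈ -0.42).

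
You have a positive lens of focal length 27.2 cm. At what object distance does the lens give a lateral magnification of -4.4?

m = −d_i/d_o ⇒ d_i = −m·d_o.
1/f = 1/d_o + 1/d_i = 1/d_o − 1/(m·d_o) = (1 − 1/m)/d_o, so d_o = f(1 − 1/m) = (27.20)(1 − 1/(-4.4)) = 33.4 cm.

33.4 cm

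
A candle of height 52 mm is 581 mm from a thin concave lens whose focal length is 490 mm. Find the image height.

For a concave lens, f = -490 mm.
1/d_i = 1/f − 1/d_o = 1/(-490.0) − 1/(581) = -0.003762, so d_i = -265.8 mm.
m = −d_i/d_o = +0.4575.
|h_i| = |m|·h_o = 0.4575 × 52 = 23.8 mm. The image is virtual, upright and reduced, on the same side as the object.

23.8 mm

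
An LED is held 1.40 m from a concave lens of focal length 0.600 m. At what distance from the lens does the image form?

For a concave lens, f = -0.600 m.
Lens equation: 1/v = 1/f − 1/u = 1/(-0.6000) − 1/(1.40) = -1.667 − 0.7143 = -2.381, so v = -0.420 m.
The image is virtual, upright and reduced, on the same side as the object.

0.420 m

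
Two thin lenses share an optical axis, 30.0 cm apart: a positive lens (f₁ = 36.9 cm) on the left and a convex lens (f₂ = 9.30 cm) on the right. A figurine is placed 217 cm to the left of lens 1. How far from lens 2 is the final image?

Lens 1: 1/d_i1 = 1/f₁ − 1/d_o1 = 1/(36.9) − 1/(217) = 0.02249, so d_i1 = 44.46 cm.
The intermediate image is 44.46 cm to the right of lens 1, which lies 14.46 cm to the right of lens 2 — a virtual object — so d_o2 = −14.46 cm.
Lens 2: 1/d_i2 = 1/f₂ − 1/d_o2 = 1/(9.30) − 1/(-14.46) = 0.1767, so d_i2 = 5.66 cm.
The final image is real, 5.66 cm to the right of lens 2 (overall magnification ≈ -0.080).

5.66 cm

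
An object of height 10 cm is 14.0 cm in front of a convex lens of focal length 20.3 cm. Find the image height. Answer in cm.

1/d_i = 1/f − 1/d_o = 1/(20.30) − 1/(14.0) = -0.02217, so d_i = -45.11 cm.
m = −d_i/d_o = +3.222.
|h_i| = |m|·h_o = 3.222 × 10 = 32.2 cm. The image is virtual, upright and enlarged, on the same side as the object.

32.2 cm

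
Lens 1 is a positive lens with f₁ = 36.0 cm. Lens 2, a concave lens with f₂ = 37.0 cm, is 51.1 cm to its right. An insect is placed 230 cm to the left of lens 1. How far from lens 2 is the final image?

Lens 1: 1/d_i1 = 1/f₁ − 1/d_o1 = 1/(36.0) − 1/(230) = 0.02343, so d_i1 = 42.68 cm.
The intermediate image is 42.68 cm to the right of lens 1, which is 51.1 − (42.68) = 8.420 cm to the left of lens 2, so d_o2 = +8.420 cm.
Lens 2 is diverging, so f₂ = −37.0 cm.
Lens 2: 1/d_i2 = 1/f₂ − 1/d_o2 = 1/(-37.0) − 1/(8.420) = -0.1458, so d_i2 = -6.86 cm.
The final image is virtual, 6.86 cm to the left of lens 2 (overall magnification ≈ -0.15).

6.86 cm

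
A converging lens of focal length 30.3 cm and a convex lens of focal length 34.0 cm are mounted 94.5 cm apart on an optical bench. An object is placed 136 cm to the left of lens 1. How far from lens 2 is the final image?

Lens 1: 1/d_i1 = 1/f₁ − 1/d_o1 = 1/(30.3) − 1/(136) = 0.02565, so d_i1 = 38.99 cm.
The intermediate image is 38.99 cm to the right of lens 1, which is 94.5 − (38.99) = 55.51 cm to the left of lens 2, so d_o2 = +55.51 cm.
Lens 2: 1/d_i2 = 1/f₂ − 1/d_o2 = 1/(34.0) − 1/(55.51) = 0.01140, so d_i2 = 87.7 cm.
The final image is real, 87.7 cm to the right of lens 2 (overall magnification ≈ 0.45).

87.7 cm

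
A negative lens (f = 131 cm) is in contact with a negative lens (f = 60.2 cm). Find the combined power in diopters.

P₁ = 1/f₁ = 1/(-1.31 m) = -0.7634 D; P₂ = 1/f₂ = 1/(-0.602 m) = -1.661 D.
For thin lenses in contact, P = P₁ + P₂ = (-0.7634) + (-1.661) = -2.42 D.

P = -2.42 D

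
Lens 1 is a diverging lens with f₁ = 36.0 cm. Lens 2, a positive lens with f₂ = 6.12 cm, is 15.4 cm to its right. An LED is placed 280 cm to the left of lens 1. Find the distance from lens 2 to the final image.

Lens 1 is diverging, so f₁ = −36.0 cm.
Lens 1: 1/d_i1 = 1/f₁ − 1/d_o1 = 1/(-36.0) − 1/(280) = -0.03135, so d_i1 = -31.90 cm.
The intermediate image is 31.90 cm to the left of lens 1 (virtual), which is 15.4 − (-31.90) = 47.30 cm to the left of lens 2, so d_o2 = +47.30 cm.
Lens 2: 1/d_i2 = 1/f₂ − 1/d_o2 = 1/(6.12) − 1/(47.30) = 0.1423, so d_i2 = 7.03 cm.
The final image is real, 7.03 cm to the right of lens 2 (overall magnification ≈ -0.017).

7.03 cm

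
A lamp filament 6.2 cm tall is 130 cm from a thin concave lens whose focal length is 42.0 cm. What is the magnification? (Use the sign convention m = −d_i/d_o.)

For a concave lens, f = -42.0 cm.
1/d_i = 1/f − 1/d_o = 1/(-42.00) − 1/(130) = -0.03150, so d_i = -31.74 cm.
m = −d_i/d_o = −(-31.74)/(130) = +0.244.
The image is virtual, upright and reduced, on the same side as the object.

m = +0.244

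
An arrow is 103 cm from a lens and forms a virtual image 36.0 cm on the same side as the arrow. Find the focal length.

Virtual image ⇒ d_i = −36.0 cm.
1/f = 1/d_o + 1/d_i = 1/(103) + 1/(-36.0) = -0.01807, so f = -55.3 cm.
Since f is negative, the lens is diverging.

f = -55.3 cm (diverging)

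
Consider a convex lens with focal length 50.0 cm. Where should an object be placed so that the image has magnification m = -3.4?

64.7 cm

m = −d_i/d_o ⇒ d_i = −m·d_o.
1/f = 1/d_o + 1/d_i = 1/d_o − 1/(m·d_o) = (1 − 1/m)/d_o, so d_o = f(1 − 1/m) = (50.00)(1 − 1/(-3.4)) = 64.7 cm.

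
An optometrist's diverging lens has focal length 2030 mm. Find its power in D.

P = -0.493 D

For a diverging lens, f = −2030 mm.
f = -203 cm = -2.03 m.
P = 1/f = 1/(-2.03 m) = -0.493 D.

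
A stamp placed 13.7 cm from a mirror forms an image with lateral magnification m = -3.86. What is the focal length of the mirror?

m = −d_i/d_o ⇒ d_i = −m·d_o = −(-3.86)·(13.7) = 52.88 cm.
1/f = 1/d_o + 1/d_i = 1/(13.7) + 1/(52.88) = 0.09190, so f = 10.9 cm.
Since f is positive, the mirror is concave.

f = 10.9 cm (concave)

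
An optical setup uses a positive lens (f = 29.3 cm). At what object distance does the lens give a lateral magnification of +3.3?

20.4 cm

m = −d_i/d_o ⇒ d_i = −m·d_o.
1/f = 1/d_o + 1/d_i = 1/d_o − 1/(m·d_o) = (1 − 1/m)/d_o, so d_o = f(1 − 1/m) = (29.30)(1 − 1/(+3.3)) = 20.4 cm.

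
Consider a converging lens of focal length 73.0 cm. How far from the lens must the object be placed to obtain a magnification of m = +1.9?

m = −d_i/d_o ⇒ d_i = −m·d_o.
1/f = 1/d_o + 1/d_i = 1/d_o − 1/(m·d_o) = (1 − 1/m)/d_o, so d_o = f(1 − 1/m) = (73.00)(1 − 1/(+1.9)) = 34.6 cm.

34.6 cm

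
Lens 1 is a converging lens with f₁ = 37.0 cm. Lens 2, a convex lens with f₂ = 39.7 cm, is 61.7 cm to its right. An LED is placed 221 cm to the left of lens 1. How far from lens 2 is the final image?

Lens 1: 1/d_i1 = 1/f₁ − 1/d_o1 = 1/(37.0) − 1/(221) = 0.02250, so d_i1 = 44.44 cm.
The intermediate image is 44.44 cm to the right of lens 1, which is 61.7 − (44.44) = 17.26 cm to the left of lens 2, so d_o2 = +17.26 cm.
Lens 2: 1/d_i2 = 1/f₂ − 1/d_o2 = 1/(39.7) − 1/(17.26) = -0.03275, so d_i2 = -30.5 cm.
The final image is virtual, 30.5 cm to the left of lens 2 (overall magnification ≈ -0.36).

30.5 cm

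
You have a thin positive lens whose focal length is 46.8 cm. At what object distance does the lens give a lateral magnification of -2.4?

66.3 cm

m = −d_i/d_o ⇒ d_i = −m·d_o.
1/f = 1/d_o + 1/d_i = 1/d_o − 1/(m·d_o) = (1 − 1/m)/d_o, so d_o = f(1 − 1/m) = (46.80)(1 − 1/(-2.4)) = 66.3 cm.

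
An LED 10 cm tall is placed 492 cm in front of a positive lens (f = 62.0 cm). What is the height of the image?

1.44 cm

1/d_i = 1/f − 1/d_o = 1/(62.00) − 1/(492) = 0.01410, so d_i = 70.94 cm.
m = −d_i/d_o = -0.1442.
|h_i| = |m|·h_o = 0.1442 × 10 = 1.44 cm. The image is real, inverted and reduced, on the far side of the lens.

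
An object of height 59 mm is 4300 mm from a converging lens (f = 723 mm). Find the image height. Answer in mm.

1/d_i = 1/f − 1/d_o = 1/(723.0) − 1/(4300) = 0.001151, so d_i = 869.1 mm.
m = −d_i/d_o = -0.2021.
|h_i| = |m|·h_o = 0.2021 × 59 = 11.9 mm. The image is real, inverted and reduced, on the far side of the lens.

11.9 mm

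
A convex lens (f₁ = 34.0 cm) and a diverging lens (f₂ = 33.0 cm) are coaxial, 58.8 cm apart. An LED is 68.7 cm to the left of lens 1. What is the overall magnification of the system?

m = -1.32

Lens 1: 1/d_i1 = 1/(34.0) − 1/(68.7) = 0.01486, so d_i1 = 67.31 cm; m₁ = −d_i1/d_o1 = -0.9798.
d_o2 = 58.8 − (67.31) = -8.510 cm (virtual object).
f₂ = −33.0 cm (diverging).
Lens 2: 1/d_i2 = 1/(-33.0) − 1/(-8.510) = 0.08721, so d_i2 = 11.47 cm; m₂ = −d_i2/d_o2 = +1.347.
m = m₁·m₂ = (-0.9798)(+1.347) = -1.32.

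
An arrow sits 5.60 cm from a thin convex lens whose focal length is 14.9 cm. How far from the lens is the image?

Thin-lens equation: 1/d_i = 1/f − 1/d_o = 1/(14.90) − 1/(5.60) = 0.06711 − 0.1786 = -0.1115, so d_i = -8.97 cm.
The image is virtual, upright and enlarged, on the same side as the object.

8.97 cm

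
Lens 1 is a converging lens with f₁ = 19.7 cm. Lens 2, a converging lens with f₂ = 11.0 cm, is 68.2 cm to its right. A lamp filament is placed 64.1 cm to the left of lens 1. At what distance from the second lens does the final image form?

15.2 cm

Lens 1: 1/d_i1 = 1/f₁ − 1/d_o1 = 1/(19.7) − 1/(64.1) = 0.03516, so d_i1 = 28.44 cm.
The intermediate image is 28.44 cm to the right of lens 1, which is 68.2 − (28.44) = 39.76 cm to the left of lens 2, so d_o2 = +39.76 cm.
Lens 2: 1/d_i2 = 1/f₂ − 1/d_o2 = 1/(11.0) − 1/(39.76) = 0.06576, so d_i2 = 15.2 cm.
The final image is real, 15.2 cm to the right of lens 2 (overall magnification ≈ 0.17).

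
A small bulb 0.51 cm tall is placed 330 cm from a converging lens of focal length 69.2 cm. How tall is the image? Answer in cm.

1/d_i = 1/f − 1/d_o = 1/(69.20) − 1/(330) = 0.01142, so d_i = 87.56 cm.
m = −d_i/d_o = -0.2653.
|h_i| = |m|·h_o = 0.2653 × 0.51 = 0.135 cm. The image is real, inverted and reduced, on the far side of the lens.

0.135 cm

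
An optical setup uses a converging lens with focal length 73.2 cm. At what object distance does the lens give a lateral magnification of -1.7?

m = −d_i/d_o ⇒ d_i = −m·d_o.
1/f = 1/d_o + 1/d_i = 1/d_o − 1/(m·d_o) = (1 − 1/m)/d_o, so d_o = f(1 − 1/m) = (73.20)(1 − 1/(-1.7)) = 116 cm.

116 cm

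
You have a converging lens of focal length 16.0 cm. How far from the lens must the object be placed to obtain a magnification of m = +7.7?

13.9 cm

m = −d_i/d_o ⇒ d_i = −m·d_o.
1/f = 1/d_o + 1/d_i = 1/d_o − 1/(m·d_o) = (1 − 1/m)/d_o, so d_o = f(1 − 1/m) = (16.00)(1 − 1/(+7.7)) = 13.9 cm.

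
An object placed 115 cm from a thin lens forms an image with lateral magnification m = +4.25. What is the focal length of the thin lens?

f = 150 cm (converging)

m = −d_i/d_o ⇒ d_i = −m·d_o = −(+4.25)·(115) = -488.8 cm.
1/f = 1/d_o + 1/d_i = 1/(115) + 1/(-488.8) = 0.006650, so f = 150 cm.
Since f is positive, the thin lens is converging.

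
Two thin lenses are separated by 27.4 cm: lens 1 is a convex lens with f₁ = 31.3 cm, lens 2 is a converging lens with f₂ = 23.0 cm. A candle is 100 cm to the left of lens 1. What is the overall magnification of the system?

m = -0.255

Lens 1: 1/d_i1 = 1/(31.3) − 1/(100) = 0.02195, so d_i1 = 45.56 cm; m₁ = −d_i1/d_o1 = -0.4556.
d_o2 = 27.4 − (45.56) = -18.16 cm (virtual object).
Lens 2: 1/d_i2 = 1/(23.0) − 1/(-18.16) = 0.09854, so d_i2 = 10.15 cm; m₂ = −d_i2/d_o2 = +0.5588.
m = m₁·m₂ = (-0.4556)(+0.5588) = -0.255.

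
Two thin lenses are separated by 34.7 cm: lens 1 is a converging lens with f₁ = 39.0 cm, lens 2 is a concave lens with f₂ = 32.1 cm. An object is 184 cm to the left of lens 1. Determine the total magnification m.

m = -0.499

Lens 1: 1/d_i1 = 1/(39.0) − 1/(184) = 0.02021, so d_i1 = 49.49 cm; m₁ = −d_i1/d_o1 = -0.2690.
d_o2 = 34.7 − (49.49) = -14.79 cm (virtual object).
f₂ = −32.1 cm (diverging).
Lens 2: 1/d_i2 = 1/(-32.1) − 1/(-14.79) = 0.03646, so d_i2 = 27.43 cm; m₂ = −d_i2/d_o2 = +1.854.
m = m₁·m₂ = (-0.2690)(+1.854) = -0.499.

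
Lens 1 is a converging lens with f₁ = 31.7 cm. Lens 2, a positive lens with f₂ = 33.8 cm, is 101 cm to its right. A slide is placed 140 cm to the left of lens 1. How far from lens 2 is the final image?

Lens 1: 1/d_i1 = 1/f₁ − 1/d_o1 = 1/(31.7) − 1/(140) = 0.02440, so d_i1 = 40.98 cm.
The intermediate image is 40.98 cm to the right of lens 1, which is 101 − (40.98) = 60.02 cm to the left of lens 2, so d_o2 = +60.02 cm.
Lens 2: 1/d_i2 = 1/f₂ − 1/d_o2 = 1/(33.8) − 1/(60.02) = 0.01292, so d_i2 = 77.4 cm.
The final image is real, 77.4 cm to the right of lens 2 (overall magnification ≈ 0.38).

77.4 cm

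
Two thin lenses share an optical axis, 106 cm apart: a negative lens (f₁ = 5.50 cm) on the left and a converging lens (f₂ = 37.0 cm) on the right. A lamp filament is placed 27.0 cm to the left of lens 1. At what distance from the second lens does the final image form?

55.6 cm

Lens 1 is diverging, so f₁ = −5.50 cm.
Lens 1: 1/d_i1 = 1/f₁ − 1/d_o1 = 1/(-5.50) − 1/(27.0) = -0.2189, so d_i1 = -4.569 cm.
The intermediate image is 4.569 cm to the left of lens 1 (virtual), which is 106 − (-4.569) = 110.6 cm to the left of lens 2, so d_o2 = +110.6 cm.
Lens 2: 1/d_i2 = 1/f₂ − 1/d_o2 = 1/(37.0) − 1/(110.6) = 0.01799, so d_i2 = 55.6 cm.
The final image is real, 55.6 cm to the right of lens 2 (overall magnification ≈ -0.085).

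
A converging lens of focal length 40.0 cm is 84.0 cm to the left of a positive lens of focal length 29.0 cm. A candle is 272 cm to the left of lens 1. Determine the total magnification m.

Lens 1: 1/d_i1 = 1/(40.0) − 1/(272) = 0.02132, so d_i1 = 46.90 cm; m₁ = −d_i1/d_o1 = -0.1724.
d_o2 = 84.0 − (46.90) = 37.10 cm.
Lens 2: 1/d_i2 = 1/(29.0) − 1/(37.10) = 0.007529, so d_i2 = 132.8 cm; m₂ = −d_i2/d_o2 = -3.580.
m = m₁·m₂ = (-0.1724)(-3.580) = +0.617.

m = +0.617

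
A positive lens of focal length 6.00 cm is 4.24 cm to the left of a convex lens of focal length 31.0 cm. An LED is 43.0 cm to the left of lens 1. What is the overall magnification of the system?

Lens 1: 1/d_i1 = 1/(6.00) − 1/(43.0) = 0.1434, so d_i1 = 6.973 cm; m₁ = −d_i1/d_o1 = -0.1622.
d_o2 = 4.24 − (6.973) = -2.733 cm (virtual object).
Lens 2: 1/d_i2 = 1/(31.0) − 1/(-2.733) = 0.3982, so d_i2 = 2.512 cm; m₂ = −d_i2/d_o2 = +0.9190.
m = m₁·m₂ = (-0.1622)(+0.9190) = -0.149.

m = -0.149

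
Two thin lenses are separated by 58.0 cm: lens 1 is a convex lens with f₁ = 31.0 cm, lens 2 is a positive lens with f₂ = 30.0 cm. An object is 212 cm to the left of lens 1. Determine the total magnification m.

Lens 1: 1/d_i1 = 1/(31.0) − 1/(212) = 0.02754, so d_i1 = 36.31 cm; m₁ = −d_i1/d_o1 = -0.1713.
d_o2 = 58.0 − (36.31) = 21.69 cm.
Lens 2: 1/d_i2 = 1/(30.0) − 1/(21.69) = -0.01277, so d_i2 = -78.30 cm; m₂ = −d_i2/d_o2 = +3.610.
m = m₁·m₂ = (-0.1713)(+3.610) = -0.618.

m = -0.618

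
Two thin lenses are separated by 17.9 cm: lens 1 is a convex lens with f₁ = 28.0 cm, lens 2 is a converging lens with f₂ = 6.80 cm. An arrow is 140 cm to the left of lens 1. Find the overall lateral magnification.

m = -0.0711

Lens 1: 1/d_i1 = 1/(28.0) − 1/(140) = 0.02857, so d_i1 = 35.00 cm; m₁ = −d_i1/d_o1 = -0.2500.
d_o2 = 17.9 − (35.00) = -17.10 cm (virtual object).
Lens 2: 1/d_i2 = 1/(6.80) − 1/(-17.10) = 0.2055, so d_i2 = 4.865 cm; m₂ = −d_i2/d_o2 = +0.2845.
m = m₁·m₂ = (-0.2500)(+0.2845) = -0.0711.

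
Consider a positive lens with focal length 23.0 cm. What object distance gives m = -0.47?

m = −d_i/d_o ⇒ d_i = −m·d_o.
1/f = 1/d_o + 1/d_i = 1/d_o − 1/(m·d_o) = (1 − 1/m)/d_o, so d_o = f(1 − 1/m) = (23.00)(1 − 1/(-0.47)) = 71.9 cm.

71.9 cm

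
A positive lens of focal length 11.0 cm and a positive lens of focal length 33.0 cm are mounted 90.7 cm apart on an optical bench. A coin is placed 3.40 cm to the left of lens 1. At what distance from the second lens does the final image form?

50.4 cm

Lens 1: 1/d_i1 = 1/f₁ − 1/d_o1 = 1/(11.0) − 1/(3.40) = -0.2032, so d_i1 = -4.921 cm.
The intermediate image is 4.921 cm to the left of lens 1 (virtual), which is 90.7 − (-4.921) = 95.62 cm to the left of lens 2, so d_o2 = +95.62 cm.
Lens 2: 1/d_i2 = 1/f₂ − 1/d_o2 = 1/(33.0) − 1/(95.62) = 0.01984, so d_i2 = 50.4 cm.
The final image is real, 50.4 cm to the right of lens 2 (overall magnification ≈ -0.76).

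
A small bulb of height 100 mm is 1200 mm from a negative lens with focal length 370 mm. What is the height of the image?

23.6 mm

For a negative lens, f = -370 mm.
1/d_i = 1/f − 1/d_o = 1/(-370.0) − 1/(1200) = -0.003536, so d_i = -282.8 mm.
m = −d_i/d_o = +0.2357.
|h_i| = |m|·h_o = 0.2357 × 100 = 23.6 mm. The image is virtual, upright and reduced, on the same side as the object.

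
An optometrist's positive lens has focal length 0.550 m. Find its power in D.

P = 1/f = 1/(0.550 m) = +1.82 D.

P = +1.82 D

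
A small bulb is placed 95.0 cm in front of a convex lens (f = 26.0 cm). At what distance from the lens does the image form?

Lens equation: 1/q = 1/f − 1/p = 1/(26.00) − 1/(95.0) = 0.03846 − 0.01053 = 0.02794, so q = 35.8 cm.
The image is real, inverted and reduced, on the far side of the lens.

35.8 cm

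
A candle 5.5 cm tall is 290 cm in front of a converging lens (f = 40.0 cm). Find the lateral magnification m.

m = -0.160

1/d_i = 1/f − 1/d_o = 1/(40.00) − 1/(290) = 0.02155, so d_i = 46.40 cm.
m = −d_i/d_o = −(46.40)/(290) = -0.160.
The image is real, inverted and reduced, on the far side of the lens.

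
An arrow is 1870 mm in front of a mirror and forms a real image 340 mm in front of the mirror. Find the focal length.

f = 288 mm (concave)

Real image ⇒ d_i = +340 mm.
1/f = 1/d_o + 1/d_i = 1/(1870) + 1/(340) = 0.003476, so f = 288 mm.
Since f is positive, the mirror is concave.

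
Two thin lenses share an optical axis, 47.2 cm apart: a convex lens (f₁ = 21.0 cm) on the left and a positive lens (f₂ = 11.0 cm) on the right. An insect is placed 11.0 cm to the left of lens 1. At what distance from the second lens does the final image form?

Lens 1: 1/d_i1 = 1/f₁ − 1/d_o1 = 1/(21.0) − 1/(11.0) = -0.04329, so d_i1 = -23.10 cm.
The intermediate image is 23.10 cm to the left of lens 1 (virtual), which is 47.2 − (-23.10) = 70.30 cm to the left of lens 2, so d_o2 = +70.30 cm.
Lens 2: 1/d_i2 = 1/f₂ − 1/d_o2 = 1/(11.0) − 1/(70.30) = 0.07668, so d_i2 = 13.0 cm.
The final image is real, 13.0 cm to the right of lens 2 (overall magnification ≈ -0.39).

13.0 cm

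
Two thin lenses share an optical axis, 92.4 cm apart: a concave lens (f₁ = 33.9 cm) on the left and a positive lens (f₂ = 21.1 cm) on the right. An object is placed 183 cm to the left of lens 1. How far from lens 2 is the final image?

Lens 1 is diverging, so f₁ = −33.9 cm.
Lens 1: 1/d_i1 = 1/f₁ − 1/d_o1 = 1/(-33.9) − 1/(183) = -0.03496, so d_i1 = -28.60 cm.
The intermediate image is 28.60 cm to the left of lens 1 (virtual), which is 92.4 − (-28.60) = 121.0 cm to the left of lens 2, so d_o2 = +121.0 cm.
Lens 2: 1/d_i2 = 1/f₂ − 1/d_o2 = 1/(21.1) − 1/(121.0) = 0.03913, so d_i2 = 25.6 cm.
The final image is real, 25.6 cm to the right of lens 2 (overall magnification ≈ -0.033).

25.6 cm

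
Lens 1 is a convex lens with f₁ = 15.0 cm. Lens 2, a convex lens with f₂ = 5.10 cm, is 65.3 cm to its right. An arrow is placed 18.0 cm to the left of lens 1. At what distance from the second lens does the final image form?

4.23 cm

Lens 1: 1/d_i1 = 1/f₁ − 1/d_o1 = 1/(15.0) − 1/(18.0) = 0.01111, so d_i1 = 90.00 cm.
The intermediate image is 90.00 cm to the right of lens 1, which lies 24.70 cm to the right of lens 2 — a virtual object — so d_o2 = −24.70 cm.
Lens 2: 1/d_i2 = 1/f₂ − 1/d_o2 = 1/(5.10) − 1/(-24.70) = 0.2366, so d_i2 = 4.23 cm.
The final image is real, 4.23 cm to the right of lens 2 (overall magnification ≈ -0.86).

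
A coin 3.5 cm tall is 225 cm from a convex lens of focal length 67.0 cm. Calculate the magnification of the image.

1/d_i = 1/f − 1/d_o = 1/(67.00) − 1/(225) = 0.01048, so d_i = 95.41 cm.
m = −d_i/d_o = −(95.41)/(225) = -0.424.
The image is real, inverted and reduced, on the far side of the lens.

m = -0.424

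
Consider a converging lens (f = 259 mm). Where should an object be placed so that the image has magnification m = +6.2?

m = −d_i/d_o ⇒ d_i = −m·d_o.
1/f = 1/d_o + 1/d_i = 1/d_o − 1/(m·d_o) = (1 − 1/m)/d_o, so d_o = f(1 − 1/m) = (259.0)(1 − 1/(+6.2)) = 217 mm.

217 mm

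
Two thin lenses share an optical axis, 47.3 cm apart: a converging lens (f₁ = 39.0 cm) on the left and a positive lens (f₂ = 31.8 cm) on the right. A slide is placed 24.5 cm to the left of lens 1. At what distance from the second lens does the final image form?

44.2 cm

Lens 1: 1/d_i1 = 1/f₁ − 1/d_o1 = 1/(39.0) − 1/(24.5) = -0.01518, so d_i1 = -65.90 cm.
The intermediate image is 65.90 cm to the left of lens 1 (virtual), which is 47.3 − (-65.90) = 113.2 cm to the left of lens 2, so d_o2 = +113.2 cm.
Lens 2: 1/d_i2 = 1/f₂ − 1/d_o2 = 1/(31.8) − 1/(113.2) = 0.02261, so d_i2 = 44.2 cm.
The final image is real, 44.2 cm to the right of lens 2 (overall magnification ≈ -1.1).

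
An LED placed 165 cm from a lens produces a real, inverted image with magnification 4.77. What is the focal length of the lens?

m = −d_i/d_o ⇒ d_i = −m·d_o = −(-4.77)·(165) = 787.0 cm.
1/f = 1/d_o + 1/d_i = 1/(165) + 1/(787.0) = 0.007331, so f = 136 cm.
Since f is positive, the lens is converging.

f = 136 cm (converging)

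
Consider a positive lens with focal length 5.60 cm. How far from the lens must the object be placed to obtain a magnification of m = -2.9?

7.53 cm

m = −d_i/d_o ⇒ d_i = −m·d_o.
1/f = 1/d_o + 1/d_i = 1/d_o − 1/(m·d_o) = (1 − 1/m)/d_o, so d_o = f(1 − 1/m) = (5.600)(1 − 1/(-2.9)) = 7.53 cm.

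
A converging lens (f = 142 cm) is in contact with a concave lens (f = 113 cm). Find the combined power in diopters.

P₁ = 1/f₁ = 1/(1.42 m) = +0.7042 D; P₂ = 1/f₂ = 1/(-1.13 m) = -0.8850 D.
For thin lenses in contact, P = P₁ + P₂ = (+0.7042) + (-0.8850) = -0.181 D.

P = -0.181 D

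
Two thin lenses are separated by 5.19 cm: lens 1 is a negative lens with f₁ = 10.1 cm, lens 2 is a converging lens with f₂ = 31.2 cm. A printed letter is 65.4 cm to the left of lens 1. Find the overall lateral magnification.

f₁ = −10.1 cm (diverging).
Lens 1: 1/d_i1 = 1/(-10.1) − 1/(65.4) = -0.1143, so d_i1 = -8.749 cm; m₁ = −d_i1/d_o1 = +0.1338.
d_o2 = 5.19 − (-8.749) = 13.94 cm.
Lens 2: 1/d_i2 = 1/(31.2) − 1/(13.94) = -0.03968, so d_i2 = -25.20 cm; m₂ = −d_i2/d_o2 = +1.808.
m = m₁·m₂ = (+0.1338)(+1.808) = +0.242.

m = +0.242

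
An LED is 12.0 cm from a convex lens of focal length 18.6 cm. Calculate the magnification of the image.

1/d_i = 1/f − 1/d_o = 1/(18.60) − 1/(12.0) = -0.02957, so d_i = -33.82 cm.
m = −d_i/d_o = −(-33.82)/(12.0) = +2.82.
The image is virtual, upright and enlarged, on the same side as the object.

m = +2.82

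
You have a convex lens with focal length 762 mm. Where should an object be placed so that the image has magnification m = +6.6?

m = −d_i/d_o ⇒ d_i = −m·d_o.
1/f = 1/d_o + 1/d_i = 1/d_o − 1/(m·d_o) = (1 − 1/m)/d_o, so d_o = f(1 − 1/m) = (762.0)(1 − 1/(+6.6)) = 647 mm.

647 mm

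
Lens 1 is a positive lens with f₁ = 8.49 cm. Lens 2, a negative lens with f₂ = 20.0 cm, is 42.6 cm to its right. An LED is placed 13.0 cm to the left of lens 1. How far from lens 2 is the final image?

9.51 cm

Lens 1: 1/d_i1 = 1/f₁ − 1/d_o1 = 1/(8.49) − 1/(13.0) = 0.04086, so d_i1 = 24.47 cm.
The intermediate image is 24.47 cm to the right of lens 1, which is 42.6 − (24.47) = 18.13 cm to the left of lens 2, so d_o2 = +18.13 cm.
Lens 2 is diverging, so f₂ = −20.0 cm.
Lens 2: 1/d_i2 = 1/f₂ − 1/d_o2 = 1/(-20.0) − 1/(18.13) = -0.1052, so d_i2 = -9.51 cm.
The final image is virtual, 9.51 cm to the left of lens 2 (overall magnification ≈ -0.99).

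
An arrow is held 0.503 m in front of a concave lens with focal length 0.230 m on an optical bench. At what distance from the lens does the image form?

0.158 m

For a concave lens, f = -0.230 m.
Lens equation: 1/q = 1/f − 1/p = 1/(-0.2300) − 1/(0.503) = -4.348 − 1.988 = -6.336, so q = -0.158 m.
The image is virtual, upright and reduced, on the same side as the object.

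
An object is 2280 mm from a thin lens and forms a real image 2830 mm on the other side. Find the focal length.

Real image ⇒ d_i = +2830 mm.
1/f = 1/d_o + 1/d_i = 1/(2280) + 1/(2830) = 0.0007920, so f = 1260 mm.
Since f is positive, the thin lens is converging.

f = 1260 mm (converging)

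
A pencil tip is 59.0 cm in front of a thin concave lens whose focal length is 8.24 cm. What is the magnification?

m = +0.123

For a concave lens, f = -8.24 cm.
1/d_i = 1/f − 1/d_o = 1/(-8.240) − 1/(59.0) = -0.1383, so d_i = -7.230 cm.
m = −d_i/d_o = −(-7.230)/(59.0) = +0.123.
The image is virtual, upright and reduced, on the same side as the object.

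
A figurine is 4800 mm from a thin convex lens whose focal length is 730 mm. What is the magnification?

1/d_i = 1/f − 1/d_o = 1/(730.0) − 1/(4800) = 0.001162, so d_i = 860.9 mm.
m = −d_i/d_o = −(860.9)/(4800) = -0.179.
The image is real, inverted and reduced, on the far side of the lens.

m = -0.179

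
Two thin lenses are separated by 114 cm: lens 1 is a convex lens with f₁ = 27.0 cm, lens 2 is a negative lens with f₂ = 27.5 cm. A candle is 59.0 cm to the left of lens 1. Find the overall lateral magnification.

Lens 1: 1/d_i1 = 1/(27.0) − 1/(59.0) = 0.02009, so d_i1 = 49.78 cm; m₁ = −d_i1/d_o1 = -0.8437.
d_o2 = 114 − (49.78) = 64.22 cm.
f₂ = −27.5 cm (diverging).
Lens 2: 1/d_i2 = 1/(-27.5) − 1/(64.22) = -0.05194, so d_i2 = -19.25 cm; m₂ = −d_i2/d_o2 = +0.2998.
m = m₁·m₂ = (-0.8437)(+0.2998) = -0.253.

m = -0.253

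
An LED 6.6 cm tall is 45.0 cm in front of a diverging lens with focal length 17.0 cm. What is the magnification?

m = +0.274

For a diverging lens, f = -17.0 cm.
1/d_i = 1/f − 1/d_o = 1/(-17.00) − 1/(45.0) = -0.08105, so d_i = -12.34 cm.
m = −d_i/d_o = −(-12.34)/(45.0) = +0.274.
The image is virtual, upright and reduced, on the same side as the object.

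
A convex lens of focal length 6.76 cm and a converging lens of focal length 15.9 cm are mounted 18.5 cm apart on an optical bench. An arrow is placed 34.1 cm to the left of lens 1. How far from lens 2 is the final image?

27.5 cm

Lens 1: 1/d_i1 = 1/f₁ − 1/d_o1 = 1/(6.76) − 1/(34.1) = 0.1186, so d_i1 = 8.431 cm.
The intermediate image is 8.431 cm to the right of lens 1, which is 18.5 − (8.431) = 10.07 cm to the left of lens 2, so d_o2 = +10.07 cm.
Lens 2: 1/d_i2 = 1/f₂ − 1/d_o2 = 1/(15.9) − 1/(10.07) = -0.03641, so d_i2 = -27.5 cm.
The final image is virtual, 27.5 cm to the left of lens 2 (overall magnification ≈ -0.67).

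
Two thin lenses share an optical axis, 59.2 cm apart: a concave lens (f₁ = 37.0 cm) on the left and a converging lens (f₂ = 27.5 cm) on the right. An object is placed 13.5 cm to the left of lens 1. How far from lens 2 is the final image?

45.7 cm

Lens 1 is diverging, so f₁ = −37.0 cm.
Lens 1: 1/d_i1 = 1/f₁ − 1/d_o1 = 1/(-37.0) − 1/(13.5) = -0.1011, so d_i1 = -9.891 cm.
The intermediate image is 9.891 cm to the left of lens 1 (virtual), which is 59.2 − (-9.891) = 69.09 cm to the left of lens 2, so d_o2 = +69.09 cm.
Lens 2: 1/d_i2 = 1/f₂ − 1/d_o2 = 1/(27.5) − 1/(69.09) = 0.02189, so d_i2 = 45.7 cm.
The final image is real, 45.7 cm to the right of lens 2 (overall magnification ≈ -0.48).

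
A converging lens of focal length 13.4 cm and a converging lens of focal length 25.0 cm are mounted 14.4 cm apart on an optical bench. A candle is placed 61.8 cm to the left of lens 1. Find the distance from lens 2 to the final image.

Lens 1: 1/d_i1 = 1/f₁ − 1/d_o1 = 1/(13.4) − 1/(61.8) = 0.05845, so d_i1 = 17.11 cm.
The intermediate image is 17.11 cm to the right of lens 1, which lies 2.710 cm to the right of lens 2 — a virtual object — so d_o2 = −2.710 cm.
Lens 2: 1/d_i2 = 1/f₂ − 1/d_o2 = 1/(25.0) − 1/(-2.710) = 0.4090, so d_i2 = 2.44 cm.
The final image is real, 2.44 cm to the right of lens 2 (overall magnification ≈ -0.25).

2.44 cm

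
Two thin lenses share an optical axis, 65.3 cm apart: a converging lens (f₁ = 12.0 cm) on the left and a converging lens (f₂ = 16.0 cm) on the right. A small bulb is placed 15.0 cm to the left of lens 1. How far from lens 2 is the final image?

Lens 1: 1/d_i1 = 1/f₁ − 1/d_o1 = 1/(12.0) − 1/(15.0) = 0.01667, so d_i1 = 60.00 cm.
The intermediate image is 60.00 cm to the right of lens 1, which is 65.3 − (60.00) = 5.300 cm to the left of lens 2, so d_o2 = +5.300 cm.
Lens 2: 1/d_i2 = 1/f₂ − 1/d_o2 = 1/(16.0) − 1/(5.300) = -0.1262, so d_i2 = -7.93 cm.
The final image is virtual, 7.93 cm to the left of lens 2 (overall magnification ≈ -6.0).

7.93 cm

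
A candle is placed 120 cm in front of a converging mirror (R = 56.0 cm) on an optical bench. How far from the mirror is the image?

f = R/2 = 56.0/2 = 28.00 cm.
Mirror equation: 1/s_i = 1/f − 1/s_o = 1/(28.00) − 1/(120) = 0.03571 − 0.008333 = 0.02738, so s_i = 36.5 cm.
The image is real, inverted and reduced, in front of the mirror.

36.5 cm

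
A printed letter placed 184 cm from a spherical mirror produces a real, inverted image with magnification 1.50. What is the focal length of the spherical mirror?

m = −d_i/d_o ⇒ d_i = −m·d_o = −(-1.50)·(184) = 276.0 cm.
1/f = 1/d_o + 1/d_i = 1/(184) + 1/(276.0) = 0.009058, so f = 110 cm.
Since f is positive, the spherical mirror is concave.

f = 110 cm (concave)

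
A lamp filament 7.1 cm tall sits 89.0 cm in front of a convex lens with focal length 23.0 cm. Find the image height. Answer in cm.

2.47 cm

1/d_i = 1/f − 1/d_o = 1/(23.00) − 1/(89.0) = 0.03224, so d_i = 31.02 cm.
m = −d_i/d_o = -0.3485.
|h_i| = |m|·h_o = 0.3485 × 7.1 = 2.47 cm. The image is real, inverted and reduced, on the far side of the lens.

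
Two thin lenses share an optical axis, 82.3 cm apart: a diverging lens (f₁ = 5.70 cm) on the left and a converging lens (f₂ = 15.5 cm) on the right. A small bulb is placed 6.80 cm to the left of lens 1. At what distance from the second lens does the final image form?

18.9 cm

Lens 1 is diverging, so f₁ = −5.70 cm.
Lens 1: 1/d_i1 = 1/f₁ − 1/d_o1 = 1/(-5.70) − 1/(6.80) = -0.3225, so d_i1 = -3.101 cm.
The intermediate image is 3.101 cm to the left of lens 1 (virtual), which is 82.3 − (-3.101) = 85.40 cm to the left of lens 2, so d_o2 = +85.40 cm.
Lens 2: 1/d_i2 = 1/f₂ − 1/d_o2 = 1/(15.5) − 1/(85.40) = 0.05281, so d_i2 = 18.9 cm.
The final image is real, 18.9 cm to the right of lens 2 (overall magnification ≈ -0.10).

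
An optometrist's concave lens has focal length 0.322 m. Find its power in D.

For a concave lens, f = −0.322 m.
P = 1/f = 1/(-0.322 m) = -3.11 D.

P = -3.11 D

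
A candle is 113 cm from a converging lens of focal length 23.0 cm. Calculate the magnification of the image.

1/d_i = 1/f − 1/d_o = 1/(23.00) − 1/(113) = 0.03463, so d_i = 28.88 cm.
m = −d_i/d_o = −(28.88)/(113) = -0.256.
The image is real, inverted and reduced, on the far side of the lens.

m = -0.256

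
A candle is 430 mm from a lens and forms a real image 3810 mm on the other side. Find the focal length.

Real image ⇒ d_i = +3810 mm.
1/f = 1/d_o + 1/d_i = 1/(430) + 1/(3810) = 0.002588, so f = 386 mm.
Since f is positive, the lens is converging.

f = 386 mm (converging)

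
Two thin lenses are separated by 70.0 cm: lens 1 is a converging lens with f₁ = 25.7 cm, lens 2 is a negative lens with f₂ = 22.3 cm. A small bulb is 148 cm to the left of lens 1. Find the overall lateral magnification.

Lens 1: 1/d_i1 = 1/(25.7) − 1/(148) = 0.03215, so d_i1 = 31.10 cm; m₁ = −d_i1/d_o1 = -0.2101.
d_o2 = 70.0 − (31.10) = 38.90 cm.
f₂ = −22.3 cm (diverging).
Lens 2: 1/d_i2 = 1/(-22.3) − 1/(38.90) = -0.07055, so d_i2 = -14.17 cm; m₂ = −d_i2/d_o2 = +0.3644.
m = m₁·m₂ = (-0.2101)(+0.3644) = -0.0766.

m = -0.0766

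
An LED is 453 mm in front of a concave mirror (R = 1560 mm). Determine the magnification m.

m = +2.39

f = R/2 = 1560/2 = 780.0 mm.
1/d_i = 1/f − 1/d_o = 1/(780.0) − 1/(453) = -0.0009255, so d_i = -1081 mm.
m = −d_i/d_o = −(-1081)/(453) = +2.39.
The image is virtual, upright and enlarged, behind the mirror.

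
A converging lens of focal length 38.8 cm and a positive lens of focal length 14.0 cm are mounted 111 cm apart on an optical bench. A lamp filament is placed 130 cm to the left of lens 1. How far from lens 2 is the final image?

18.7 cm

Lens 1: 1/d_i1 = 1/f₁ − 1/d_o1 = 1/(38.8) − 1/(130) = 0.01808, so d_i1 = 55.31 cm.
The intermediate image is 55.31 cm to the right of lens 1, which is 111 − (55.31) = 55.69 cm to the left of lens 2, so d_o2 = +55.69 cm.
Lens 2: 1/d_i2 = 1/f₂ − 1/d_o2 = 1/(14.0) − 1/(55.69) = 0.05347, so d_i2 = 18.7 cm.
The final image is real, 18.7 cm to the right of lens 2 (overall magnification ≈ 0.14).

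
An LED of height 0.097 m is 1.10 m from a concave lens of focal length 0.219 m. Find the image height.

0.0161 m

For a concave lens, f = -0.219 m.
1/d_i = 1/f − 1/d_o = 1/(-0.2190) − 1/(1.10) = -5.475, so d_i = -0.1826 m.
m = −d_i/d_o = +0.1660.
|h_i| = |m|·h_o = 0.1660 × 0.097 = 0.0161 m. The image is virtual, upright and reduced, on the same side as the object.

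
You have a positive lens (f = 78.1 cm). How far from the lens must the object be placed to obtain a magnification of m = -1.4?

m = −d_i/d_o ⇒ d_i = −m·d_o.
1/f = 1/d_o + 1/d_i = 1/d_o − 1/(m·d_o) = (1 − 1/m)/d_o, so d_o = f(1 − 1/m) = (78.10)(1 − 1/(-1.4)) = 134 cm.

134 cm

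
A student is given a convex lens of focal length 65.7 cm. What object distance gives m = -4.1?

81.7 cm

m = −d_i/d_o ⇒ d_i = −m·d_o.
1/f = 1/d_o + 1/d_i = 1/d_o − 1/(m·d_o) = (1 − 1/m)/d_o, so d_o = f(1 − 1/m) = (65.70)(1 − 1/(-4.1)) = 81.7 cm.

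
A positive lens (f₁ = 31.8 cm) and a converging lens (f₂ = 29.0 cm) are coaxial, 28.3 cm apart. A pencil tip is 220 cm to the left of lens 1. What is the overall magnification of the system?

Lens 1: 1/d_i1 = 1/(31.8) − 1/(220) = 0.02690, so d_i1 = 37.17 cm; m₁ = −d_i1/d_o1 = -0.1690.
d_o2 = 28.3 − (37.17) = -8.870 cm (virtual object).
Lens 2: 1/d_i2 = 1/(29.0) − 1/(-8.870) = 0.1472, so d_i2 = 6.792 cm; m₂ = −d_i2/d_o2 = +0.7658.
m = m₁·m₂ = (-0.1690)(+0.7658) = -0.129.

m = -0.129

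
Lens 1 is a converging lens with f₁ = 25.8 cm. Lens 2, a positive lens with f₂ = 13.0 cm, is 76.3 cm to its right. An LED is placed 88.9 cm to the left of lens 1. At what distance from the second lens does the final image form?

Lens 1: 1/d_i1 = 1/f₁ − 1/d_o1 = 1/(25.8) − 1/(88.9) = 0.02751, so d_i1 = 36.35 cm.
The intermediate image is 36.35 cm to the right of lens 1, which is 76.3 − (36.35) = 39.95 cm to the left of lens 2, so d_o2 = +39.95 cm.
Lens 2: 1/d_i2 = 1/f₂ − 1/d_o2 = 1/(13.0) − 1/(39.95) = 0.05189, so d_i2 = 19.3 cm.
The final image is real, 19.3 cm to the right of lens 2 (overall magnification ≈ 0.20).

19.3 cm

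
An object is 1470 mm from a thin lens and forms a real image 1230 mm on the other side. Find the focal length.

Real image ⇒ d_i = +1230 mm.
1/f = 1/d_o + 1/d_i = 1/(1470) + 1/(1230) = 0.001493, so f = 670 mm.
Since f is positive, the thin lens is converging.

f = 670 mm (converging)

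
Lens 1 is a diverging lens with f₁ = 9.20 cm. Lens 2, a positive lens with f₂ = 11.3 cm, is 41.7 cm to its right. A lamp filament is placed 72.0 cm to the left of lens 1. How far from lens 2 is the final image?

Lens 1 is diverging, so f₁ = −9.20 cm.
Lens 1: 1/d_i1 = 1/f₁ − 1/d_o1 = 1/(-9.20) − 1/(72.0) = -0.1226, so d_i1 = -8.158 cm.
The intermediate image is 8.158 cm to the left of lens 1 (virtual), which is 41.7 − (-8.158) = 49.86 cm to the left of lens 2, so d_o2 = +49.86 cm.
Lens 2: 1/d_i2 = 1/f₂ − 1/d_o2 = 1/(11.3) − 1/(49.86) = 0.06844, so d_i2 = 14.6 cm.
The final image is real, 14.6 cm to the right of lens 2 (overall magnification ≈ -0.033).

14.6 cm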